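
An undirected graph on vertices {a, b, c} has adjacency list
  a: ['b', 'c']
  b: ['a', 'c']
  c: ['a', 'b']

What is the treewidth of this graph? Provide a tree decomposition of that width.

A single bag containing all 3 vertices is trivially a valid decomposition of width 2. Conversely, {a, b, c} is a clique of size 3, and the vertices of any clique must share a bag in every tree decomposition; so some bag has ≥ 3 vertices and tw(G) ≥ 2. The upper and lower bounds meet at 2, so that is the treewidth.

Treewidth 2.
One optimal decomposition is:
Bags: B1 = {a, b, c}
Tree: (single bag)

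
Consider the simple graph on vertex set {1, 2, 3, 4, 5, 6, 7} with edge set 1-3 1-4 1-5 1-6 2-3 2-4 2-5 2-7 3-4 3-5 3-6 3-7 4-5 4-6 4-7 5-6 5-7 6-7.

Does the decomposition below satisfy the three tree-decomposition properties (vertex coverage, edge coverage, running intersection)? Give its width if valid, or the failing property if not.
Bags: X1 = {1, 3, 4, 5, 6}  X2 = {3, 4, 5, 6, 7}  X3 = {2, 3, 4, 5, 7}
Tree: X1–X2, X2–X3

Every vertex of G appears in some bag (union = {1, 2, 3, 4, 5, 6, 7}); every edge is covered by a bag; and for each vertex v the set of bags containing v is connected in the bag tree. The decomposition is therefore valid. The largest bag has 5 vertices, so the width is 4.

Yes; width 4.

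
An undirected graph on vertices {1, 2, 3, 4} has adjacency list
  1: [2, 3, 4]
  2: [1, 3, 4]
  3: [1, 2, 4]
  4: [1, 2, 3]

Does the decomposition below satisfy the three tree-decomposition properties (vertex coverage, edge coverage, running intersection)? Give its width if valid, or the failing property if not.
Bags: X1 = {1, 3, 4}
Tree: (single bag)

A tree decomposition must satisfy three properties: every vertex lies in some bag; for every edge, both endpoints lie together in some bag; and for every vertex, the bags containing it form a connected subtree. Here vertex 2 appears in no bag, so the decomposition is invalid.

No — vertex 2 appears in no bag.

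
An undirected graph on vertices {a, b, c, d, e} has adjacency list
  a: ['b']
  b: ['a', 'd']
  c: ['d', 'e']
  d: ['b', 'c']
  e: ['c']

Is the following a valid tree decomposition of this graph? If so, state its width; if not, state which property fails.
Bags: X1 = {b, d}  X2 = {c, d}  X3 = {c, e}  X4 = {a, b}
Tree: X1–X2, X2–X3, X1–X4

Yes; width 1.

Vertex coverage: the bags together contain {a, b, c, d, e}, the full vertex set. Edge coverage: each edge of G has both endpoints in at least one bag. Running intersection: for every vertex, the bags containing it form a connected subtree. All three properties hold, so this is a valid tree decomposition of width max|bag| − 1 = 1, and hence tw(G) ≤ 1.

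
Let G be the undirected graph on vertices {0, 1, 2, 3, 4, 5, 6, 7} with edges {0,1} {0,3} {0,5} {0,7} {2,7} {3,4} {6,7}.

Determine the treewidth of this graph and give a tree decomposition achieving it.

Every bag has size at most 2, so the width is 2 − 1 = 1 and tw(G) ≤ 1. Any graph with an edge has treewidth ≥ 1, and G has the edge 7–0. Hence tw(G) = 1 exactly.

Treewidth 1.
One optimal decomposition is:
Bags: B1 = {0, 7}  B2 = {0, 3}  B3 = {6, 7}  B4 = {2, 7}  B5 = {0, 1}  B6 = {3, 4}  B7 = {0, 5}
Tree: B1–B2, B1–B3, B3–B4, B1–B5, B2–B6, B1–B7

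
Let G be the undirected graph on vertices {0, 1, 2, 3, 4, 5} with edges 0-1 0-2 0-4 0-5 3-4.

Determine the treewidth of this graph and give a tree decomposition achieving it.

Treewidth 1.
One optimal decomposition is:
Bags: B1 = {0, 5}  B2 = {0, 4}  B3 = {0, 2}  B4 = {3, 4}  B5 = {0, 1}
Tree: B1–B2, B1–B3, B2–B4, B1–B5

The largest bag has 2 vertices, giving width 1; this decomposition certifies tw(G) ≤ 1. Since G has at least one edge (e.g. 0–5), it is not an edgeless graph, so tw(G) ≥ 1. The upper and lower bounds meet at 1, so that is the treewidth.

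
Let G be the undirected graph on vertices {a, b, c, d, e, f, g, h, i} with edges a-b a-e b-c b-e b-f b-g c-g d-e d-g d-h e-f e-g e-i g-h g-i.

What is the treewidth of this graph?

A width-2 tree decomposition is:
Bags: B1 = {b, e, g}  B2 = {b, e, f}  B3 = {e, g, i}  B4 = {d, e, g}  B5 = {b, c, g}  B6 = {a, b, e}  B7 = {d, g, h}
Tree: B1–B2, B1–B3, B1–B4, B1–B5, B1–B6, B4–B7
The largest bag has 3 vertices, giving width 2; this decomposition certifies tw(G) ≤ 2. On the other hand G contains the 3-clique {d, e, g}. A clique must lie in a single bag of any decomposition, so no decomposition can have width below 2. Combining the bounds, tw(G) = 2.

2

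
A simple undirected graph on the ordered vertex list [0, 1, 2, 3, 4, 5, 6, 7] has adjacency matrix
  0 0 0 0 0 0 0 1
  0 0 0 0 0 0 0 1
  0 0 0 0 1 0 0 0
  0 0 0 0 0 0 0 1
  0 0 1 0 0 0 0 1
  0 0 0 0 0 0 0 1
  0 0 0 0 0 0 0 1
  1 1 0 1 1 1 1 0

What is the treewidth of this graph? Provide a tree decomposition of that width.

Every bag has size at most 2, so the width is 2 − 1 = 1 and tw(G) ≤ 1. G has an edge, so its treewidth is at least 1. Hence tw(G) = 1 exactly.

Treewidth 1.
Bags: B1 = {3, 7}  B2 = {1, 7}  B3 = {5, 7}  B4 = {0, 7}  B5 = {4, 7}  B6 = {2, 4}  B7 = {6, 7}
Tree: B1–B2, B2–B3, B1–B4, B4–B5, B5–B6, B3–B7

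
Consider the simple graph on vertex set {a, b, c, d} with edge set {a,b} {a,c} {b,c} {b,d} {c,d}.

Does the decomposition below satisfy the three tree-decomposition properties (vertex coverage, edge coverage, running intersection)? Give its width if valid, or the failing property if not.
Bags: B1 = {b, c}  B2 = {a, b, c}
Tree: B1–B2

A tree decomposition must satisfy three properties: every vertex lies in some bag; for every edge, both endpoints lie together in some bag; and for every vertex, the bags containing it form a connected subtree. Here vertex d appears in no bag, so the decomposition is invalid.

No — vertex d appears in no bag.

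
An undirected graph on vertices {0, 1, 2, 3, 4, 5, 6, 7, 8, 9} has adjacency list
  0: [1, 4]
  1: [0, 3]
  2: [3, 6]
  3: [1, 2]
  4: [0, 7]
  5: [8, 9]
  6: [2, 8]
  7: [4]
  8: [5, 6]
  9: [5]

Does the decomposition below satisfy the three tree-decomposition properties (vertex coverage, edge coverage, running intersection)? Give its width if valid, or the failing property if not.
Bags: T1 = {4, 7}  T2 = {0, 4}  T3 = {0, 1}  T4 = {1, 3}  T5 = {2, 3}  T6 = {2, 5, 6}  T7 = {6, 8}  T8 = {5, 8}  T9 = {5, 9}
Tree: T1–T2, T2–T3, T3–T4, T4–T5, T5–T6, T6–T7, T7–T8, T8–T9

A tree decomposition must satisfy three properties: every vertex lies in some bag; for every edge, both endpoints lie together in some bag; and for every vertex, the bags containing it form a connected subtree. Here bags containing vertex 5 are not connected in the tree, so the decomposition is invalid.

No — bags containing vertex 5 are not connected in the tree.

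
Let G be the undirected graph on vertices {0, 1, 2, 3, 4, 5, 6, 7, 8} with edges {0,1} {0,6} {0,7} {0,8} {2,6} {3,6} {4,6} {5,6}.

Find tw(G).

1

A width-1 tree decomposition is:
Bags: B1 = {0, 1}  B2 = {0, 7}  B3 = {0, 6}  B4 = {5, 6}  B5 = {2, 6}  B6 = {3, 6}  B7 = {4, 6}  B8 = {0, 8}
Tree: B1–B2, B2–B3, B3–B4, B4–B5, B5–B6, B3–B7, B2–B8
The largest bag has 2 vertices, giving width 1; this decomposition certifies tw(G) ≤ 1. Any graph with an edge has treewidth ≥ 1, and G has the edge 0–1. Combining the bounds, tw(G) = 1.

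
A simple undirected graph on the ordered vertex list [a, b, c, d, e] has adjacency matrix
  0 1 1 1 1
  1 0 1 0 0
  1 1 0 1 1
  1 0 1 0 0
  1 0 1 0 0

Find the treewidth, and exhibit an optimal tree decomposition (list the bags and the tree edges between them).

Treewidth 2.
One optimal decomposition is:
Bags: B1 = {a, c, e}  B2 = {a, b, c}  B3 = {a, c, d}
Tree: B1–B2, B2–B3

Every bag has size at most 3, so the width is 3 − 1 = 2 and tw(G) ≤ 2. On the other hand G contains the 3-clique {a, c, d}. A clique must lie in a single bag of any decomposition, so no decomposition can have width below 2. Hence tw(G) = 2 exactly.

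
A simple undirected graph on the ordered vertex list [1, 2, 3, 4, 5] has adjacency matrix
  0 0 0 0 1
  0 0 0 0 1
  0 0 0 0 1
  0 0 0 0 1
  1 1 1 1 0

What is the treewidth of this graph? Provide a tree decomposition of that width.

Treewidth 1.
Bags: B1 = {1, 5}  B2 = {2, 5}  B3 = {4, 5}  B4 = {3, 5}
Tree: B1–B2, B1–B3, B2–B4

Every bag has size at most 2, so the width is 2 − 1 = 1 and tw(G) ≤ 1. Since G has at least one edge (e.g. 5–1), it is not an edgeless graph, so tw(G) ≥ 1. The upper and lower bounds meet at 1, so that is the treewidth.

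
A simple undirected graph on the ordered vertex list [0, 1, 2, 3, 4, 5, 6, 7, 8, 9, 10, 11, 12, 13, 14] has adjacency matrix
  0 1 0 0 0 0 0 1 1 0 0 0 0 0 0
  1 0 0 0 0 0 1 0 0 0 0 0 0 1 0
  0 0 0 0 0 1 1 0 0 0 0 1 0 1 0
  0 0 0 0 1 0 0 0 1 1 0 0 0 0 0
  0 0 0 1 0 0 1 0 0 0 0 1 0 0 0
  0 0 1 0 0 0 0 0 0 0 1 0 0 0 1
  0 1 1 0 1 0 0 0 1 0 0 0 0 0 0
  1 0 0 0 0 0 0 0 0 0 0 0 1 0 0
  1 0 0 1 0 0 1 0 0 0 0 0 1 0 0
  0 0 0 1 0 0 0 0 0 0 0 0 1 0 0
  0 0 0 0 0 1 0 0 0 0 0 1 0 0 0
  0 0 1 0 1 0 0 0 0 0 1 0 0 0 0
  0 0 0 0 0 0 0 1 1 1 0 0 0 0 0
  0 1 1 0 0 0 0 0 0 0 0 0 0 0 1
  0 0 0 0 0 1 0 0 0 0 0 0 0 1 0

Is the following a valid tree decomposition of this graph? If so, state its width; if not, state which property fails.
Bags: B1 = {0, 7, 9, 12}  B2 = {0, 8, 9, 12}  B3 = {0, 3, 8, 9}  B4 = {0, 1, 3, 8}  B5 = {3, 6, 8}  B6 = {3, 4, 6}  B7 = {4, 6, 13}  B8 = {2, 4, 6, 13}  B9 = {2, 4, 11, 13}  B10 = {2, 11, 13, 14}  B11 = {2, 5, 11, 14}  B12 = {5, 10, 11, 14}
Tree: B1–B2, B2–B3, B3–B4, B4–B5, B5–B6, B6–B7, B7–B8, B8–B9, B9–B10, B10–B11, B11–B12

A tree decomposition must satisfy three properties: every vertex lies in some bag; for every edge, both endpoints lie together in some bag; and for every vertex, the bags containing it form a connected subtree. Here edge (1,6) lies in no bag, so the decomposition is invalid.

No — edge (1,6) lies in no bag.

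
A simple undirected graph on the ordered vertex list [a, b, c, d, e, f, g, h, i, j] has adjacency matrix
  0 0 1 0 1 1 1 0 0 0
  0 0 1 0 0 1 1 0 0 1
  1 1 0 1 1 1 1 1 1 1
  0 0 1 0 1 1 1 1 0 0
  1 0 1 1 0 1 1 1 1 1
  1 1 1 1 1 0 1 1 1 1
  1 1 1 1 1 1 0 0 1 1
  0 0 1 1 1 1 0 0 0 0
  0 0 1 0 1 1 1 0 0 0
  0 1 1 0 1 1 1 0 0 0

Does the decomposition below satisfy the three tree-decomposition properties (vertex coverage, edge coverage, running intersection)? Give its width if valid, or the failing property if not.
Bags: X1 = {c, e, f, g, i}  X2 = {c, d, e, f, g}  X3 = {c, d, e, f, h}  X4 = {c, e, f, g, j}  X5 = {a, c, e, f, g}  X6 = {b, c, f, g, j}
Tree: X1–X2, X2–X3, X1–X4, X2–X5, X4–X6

Vertex coverage: the bags together contain {a, b, c, d, e, f, g, h, i, j}, the full vertex set. Edge coverage: each edge of G has both endpoints in at least one bag. Running intersection: for every vertex, the bags containing it form a connected subtree. All three properties hold, so this is a valid tree decomposition of width max|bag| − 1 = 4, and hence tw(G) ≤ 4.

Yes; width 4.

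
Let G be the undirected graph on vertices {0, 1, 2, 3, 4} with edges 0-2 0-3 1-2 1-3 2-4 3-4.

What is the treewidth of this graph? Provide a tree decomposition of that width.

Treewidth 2.
One such decomposition:
Bags: B1 = {0, 2, 3}  B2 = {2, 3, 4}  B3 = {1, 2, 3}
Tree: B1–B2, B2–B3

Each bag holds 3 vertices, so the decomposition has width 2, which upper-bounds the treewidth. The edges 0–2–4–3–0 form a cycle, so G is not a tree and its treewidth is at least 2. The upper and lower bounds meet at 2, so that is the treewidth.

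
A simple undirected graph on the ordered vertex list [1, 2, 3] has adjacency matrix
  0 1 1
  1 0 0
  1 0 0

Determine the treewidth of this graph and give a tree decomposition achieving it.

Treewidth 1.
One such decomposition:
Bags: B1 = {1, 2}  B2 = {1, 3}
Tree: B1–B2

The largest bag has 2 vertices, giving width 1; this decomposition certifies tw(G) ≤ 1. G has an edge, so its treewidth is at least 1. Therefore the treewidth is 1.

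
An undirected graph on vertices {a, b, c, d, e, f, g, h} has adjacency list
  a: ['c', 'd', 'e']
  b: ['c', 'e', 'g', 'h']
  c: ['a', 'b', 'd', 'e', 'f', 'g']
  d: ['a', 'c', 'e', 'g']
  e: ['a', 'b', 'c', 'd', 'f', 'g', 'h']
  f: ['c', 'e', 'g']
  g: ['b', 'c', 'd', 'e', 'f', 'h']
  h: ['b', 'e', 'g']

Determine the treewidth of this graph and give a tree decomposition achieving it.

Treewidth 3.
One optimal decomposition is:
Bags: B1 = {a, c, d, e}  B2 = {c, d, e, g}  B3 = {c, e, f, g}  B4 = {b, c, e, g}  B5 = {b, e, g, h}
Tree: B1–B2, B2–B3, B2–B4, B4–B5

Every bag has size at most 4, so the width is 4 − 1 = 3 and tw(G) ≤ 3. For the lower bound, the 4 vertices {b, e, g, h} are pairwise adjacent, and any tree decomposition puts a clique entirely inside one bag — forcing width ≥ 3. The upper and lower bounds meet at 3, so that is the treewidth.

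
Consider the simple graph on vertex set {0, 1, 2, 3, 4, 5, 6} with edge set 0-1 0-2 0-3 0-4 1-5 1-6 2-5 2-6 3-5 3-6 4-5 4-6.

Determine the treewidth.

A width-3 tree decomposition is:
Bags: B1 = {0, 4, 5, 6}  B2 = {0, 2, 5, 6}  B3 = {0, 1, 5, 6}  B4 = {0, 3, 5, 6}
Tree: B1–B2, B2–B3, B3–B4
The largest bag has 4 vertices, giving width 3; this decomposition certifies tw(G) ≤ 3. For the lower bound: the 4 vertex sets {0,4}, {2,5}, {6}, {1} are disjoint, each induces a connected subgraph, and every pair is joined by at least one edge of G. Contracting each set to a single vertex therefore yields K_{4} as a minor, and since treewidth is minor-monotone, tw(G) ≥ tw(K_{4}) = 3. Hence tw(G) = 3 exactly.

3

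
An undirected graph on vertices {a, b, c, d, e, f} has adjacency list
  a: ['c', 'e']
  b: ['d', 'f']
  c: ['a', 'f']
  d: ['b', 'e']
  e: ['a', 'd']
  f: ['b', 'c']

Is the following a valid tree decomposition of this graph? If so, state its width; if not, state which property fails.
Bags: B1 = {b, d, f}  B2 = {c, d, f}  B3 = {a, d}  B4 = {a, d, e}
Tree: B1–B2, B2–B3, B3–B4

No — edge (c,a) lies in no bag.

A tree decomposition must satisfy three properties: every vertex lies in some bag; for every edge, both endpoints lie together in some bag; and for every vertex, the bags containing it form a connected subtree. Here edge (c,a) lies in no bag, so the decomposition is invalid.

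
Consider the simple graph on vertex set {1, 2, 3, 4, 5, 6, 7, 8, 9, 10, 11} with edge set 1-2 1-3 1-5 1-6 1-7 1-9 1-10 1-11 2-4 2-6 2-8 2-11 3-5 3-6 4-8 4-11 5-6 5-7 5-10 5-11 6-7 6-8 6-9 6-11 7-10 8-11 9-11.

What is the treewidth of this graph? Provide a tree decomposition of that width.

Treewidth 3.
One such decomposition:
Bags: B1 = {1, 5, 6, 11}  B2 = {1, 2, 6, 11}  B3 = {1, 6, 9, 11}  B4 = {2, 6, 8, 11}  B5 = {1, 5, 6, 7}  B6 = {1, 3, 5, 6}  B7 = {2, 4, 8, 11}  B8 = {1, 5, 7, 10}
Tree: B1–B2, B2–B3, B2–B4, B1–B5, B5–B6, B4–B7, B5–B8

The largest bag has 4 vertices, giving width 3; this decomposition certifies tw(G) ≤ 3. On the other hand G contains the 4-clique {2, 4, 8, 11}. A clique must lie in a single bag of any decomposition, so no decomposition can have width below 3. The upper and lower bounds meet at 3, so that is the treewidth.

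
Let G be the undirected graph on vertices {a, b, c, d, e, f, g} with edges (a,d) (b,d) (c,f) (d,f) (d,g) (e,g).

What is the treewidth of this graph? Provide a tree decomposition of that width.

Every bag has size at most 2, so the width is 2 − 1 = 1 and tw(G) ≤ 1. Any graph with an edge has treewidth ≥ 1, and G has the edge f–c. Hence tw(G) = 1 exactly.

Treewidth 1.
One such decomposition:
Bags: B1 = {c, f}  B2 = {d, f}  B3 = {b, d}  B4 = {d, g}  B5 = {a, d}  B6 = {e, g}
Tree: B1–B2, B2–B3, B2–B4, B2–B5, B4–B6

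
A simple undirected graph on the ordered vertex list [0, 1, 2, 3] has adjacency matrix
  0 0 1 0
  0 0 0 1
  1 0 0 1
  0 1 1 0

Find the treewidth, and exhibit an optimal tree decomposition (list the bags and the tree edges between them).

Every bag has size at most 2, so the width is 2 − 1 = 1 and tw(G) ≤ 1. Since G has at least one edge (e.g. 2–0), it is not an edgeless graph, so tw(G) ≥ 1. Combining the bounds, tw(G) = 1.

Treewidth 1.
One optimal decomposition is:
Bags: B1 = {0, 2}  B2 = {2, 3}  B3 = {1, 3}
Tree: B1–B2, B2–B3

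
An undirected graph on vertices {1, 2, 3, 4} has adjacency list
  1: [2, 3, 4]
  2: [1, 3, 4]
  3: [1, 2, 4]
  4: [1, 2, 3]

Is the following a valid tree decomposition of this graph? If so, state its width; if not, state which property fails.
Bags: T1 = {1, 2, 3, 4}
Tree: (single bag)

Every vertex of G appears in some bag (union = {1, 2, 3, 4}); every edge is covered by a bag; and for each vertex v the set of bags containing v is connected in the bag tree. The decomposition is therefore valid. The largest bag has 4 vertices, so the width is 3.

Yes; width 3.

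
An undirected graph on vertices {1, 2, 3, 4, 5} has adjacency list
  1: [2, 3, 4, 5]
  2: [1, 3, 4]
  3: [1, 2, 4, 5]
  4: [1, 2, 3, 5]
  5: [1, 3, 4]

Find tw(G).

3

A width-3 tree decomposition is:
Bags: B1 = {1, 2, 3, 4}  B2 = {1, 3, 4, 5}
Tree: B1–B2
Each bag holds 4 vertices, so the decomposition has width 3, which upper-bounds the treewidth. For the lower bound, the 4 vertices {1, 2, 3, 4} are pairwise adjacent, and any tree decomposition puts a clique entirely inside one bag — forcing width ≥ 3. The upper and lower bounds meet at 3, so that is the treewidth.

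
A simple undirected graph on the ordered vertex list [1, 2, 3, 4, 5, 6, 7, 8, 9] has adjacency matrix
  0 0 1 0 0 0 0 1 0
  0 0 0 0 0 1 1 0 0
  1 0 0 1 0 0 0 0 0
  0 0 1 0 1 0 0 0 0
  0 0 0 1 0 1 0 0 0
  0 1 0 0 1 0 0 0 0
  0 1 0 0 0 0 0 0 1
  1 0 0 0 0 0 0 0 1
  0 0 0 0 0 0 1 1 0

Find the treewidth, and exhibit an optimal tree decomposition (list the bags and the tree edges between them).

The largest bag has 3 vertices, giving width 2; this decomposition certifies tw(G) ≤ 2. Since 6–5–4–3–1–8–9–7–2–6 is a cycle in G, G is not acyclic. Forests are exactly the graphs of treewidth ≤ 1, so tw(G) ≥ 2. Hence tw(G) = 2 exactly.

Treewidth 2.
One optimal decomposition is:
Bags: B1 = {4, 5, 6}  B2 = {3, 4, 6}  B3 = {1, 3, 6}  B4 = {1, 6, 8}  B5 = {6, 8, 9}  B6 = {6, 7, 9}  B7 = {2, 6, 7}
Tree: B1–B2, B2–B3, B3–B4, B4–B5, B5–B6, B6–B7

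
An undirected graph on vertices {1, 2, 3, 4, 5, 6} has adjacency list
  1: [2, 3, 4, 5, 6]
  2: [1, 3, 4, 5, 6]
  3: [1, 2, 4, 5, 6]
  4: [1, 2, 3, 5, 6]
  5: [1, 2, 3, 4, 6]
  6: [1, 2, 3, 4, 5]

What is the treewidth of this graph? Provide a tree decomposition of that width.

Treewidth 5.
Bags: B1 = {1, 2, 3, 4, 5, 6}
Tree: (single bag)

With just one bag of size 6, the width is 6 − 1 = 5, so tw(G) ≤ 5. For the lower bound, the 6 vertices {1, 2, 3, 4, 5, 6} are pairwise adjacent, and any tree decomposition puts a clique entirely inside one bag — forcing width ≥ 5. The upper and lower bounds meet at 5, so that is the treewidth.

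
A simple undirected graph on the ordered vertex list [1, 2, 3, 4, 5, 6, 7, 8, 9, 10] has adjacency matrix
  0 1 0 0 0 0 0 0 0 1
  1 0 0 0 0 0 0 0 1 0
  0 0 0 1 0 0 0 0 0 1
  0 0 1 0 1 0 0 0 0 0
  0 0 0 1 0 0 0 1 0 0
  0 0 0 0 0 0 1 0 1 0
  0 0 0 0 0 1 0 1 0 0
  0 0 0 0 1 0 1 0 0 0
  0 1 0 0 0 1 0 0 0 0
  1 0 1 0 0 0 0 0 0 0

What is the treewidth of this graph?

A width-2 tree decomposition is:
Bags: B1 = {4, 5, 8}  B2 = {4, 7, 8}  B3 = {4, 6, 7}  B4 = {4, 6, 9}  B5 = {2, 4, 9}  B6 = {1, 2, 4}  B7 = {1, 4, 10}  B8 = {3, 4, 10}
Tree: B1–B2, B2–B3, B3–B4, B4–B5, B5–B6, B6–B7, B7–B8
Every bag has size at most 3, so the width is 3 − 1 = 2 and tw(G) ≤ 2. For the lower bound, G contains the cycle 4–5–8–7–6–9–2–1–10–3–4, so G is not a forest; only forests have treewidth ≤ 1, hence tw(G) ≥ 2. Therefore the treewidth is 2.

2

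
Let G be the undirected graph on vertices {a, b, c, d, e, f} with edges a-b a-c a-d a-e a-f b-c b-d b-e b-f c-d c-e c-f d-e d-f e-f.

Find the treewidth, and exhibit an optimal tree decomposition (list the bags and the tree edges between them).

With just one bag of size 6, the width is 6 − 1 = 5, so tw(G) ≤ 5. Conversely, {a, b, c, d, e, f} is a clique of size 6, and the vertices of any clique must share a bag in every tree decomposition; so some bag has ≥ 6 vertices and tw(G) ≥ 5. Combining the bounds, tw(G) = 5.

Treewidth 5.
Bags: B1 = {a, b, c, d, e, f}
Tree: (single bag)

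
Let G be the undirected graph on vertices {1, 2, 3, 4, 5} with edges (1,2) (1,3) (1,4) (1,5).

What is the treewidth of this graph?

1

A width-1 tree decomposition is:
Bags: B1 = {1, 3}  B2 = {1, 2}  B3 = {1, 5}  B4 = {1, 4}
Tree: B1–B2, B2–B3, B1–B4
Each bag holds 2 vertices, so the decomposition has width 1, which upper-bounds the treewidth. Since G has at least one edge (e.g. 3–1), it is not an edgeless graph, so tw(G) ≥ 1. Hence tw(G) = 1 exactly.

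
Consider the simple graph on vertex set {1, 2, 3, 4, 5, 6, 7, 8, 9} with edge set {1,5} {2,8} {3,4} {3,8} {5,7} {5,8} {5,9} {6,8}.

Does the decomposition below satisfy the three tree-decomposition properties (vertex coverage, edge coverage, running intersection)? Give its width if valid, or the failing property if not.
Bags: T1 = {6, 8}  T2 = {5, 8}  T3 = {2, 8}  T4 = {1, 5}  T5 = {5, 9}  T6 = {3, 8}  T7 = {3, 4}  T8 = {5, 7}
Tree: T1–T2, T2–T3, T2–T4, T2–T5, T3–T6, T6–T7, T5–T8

Checking the three conditions: (i) the bags cover all of {1, 2, 3, 4, 5, 6, 7, 8, 9}; (ii) for each edge, some bag contains both endpoints; (iii) the bags containing any fixed vertex form a subtree. All hold, so the decomposition is valid with width 2 − 1 = 1.

Yes; width 1.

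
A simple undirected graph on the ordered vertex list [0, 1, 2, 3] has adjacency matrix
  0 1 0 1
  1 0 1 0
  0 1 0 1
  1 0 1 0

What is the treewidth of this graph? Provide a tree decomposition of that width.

The largest bag has 3 vertices, giving width 2; this decomposition certifies tw(G) ≤ 2. The edges 3–2–1–0–3 form a cycle, so G is not a tree and its treewidth is at least 2. Hence tw(G) = 2 exactly.

Treewidth 2.
One such decomposition:
Bags: B1 = {1, 2, 3}  B2 = {0, 1, 3}
Tree: B1–B2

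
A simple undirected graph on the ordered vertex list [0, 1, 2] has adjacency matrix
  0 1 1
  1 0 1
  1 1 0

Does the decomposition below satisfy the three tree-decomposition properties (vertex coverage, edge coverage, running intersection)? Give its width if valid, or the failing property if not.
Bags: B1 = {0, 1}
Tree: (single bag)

No — vertex 2 appears in no bag.

A tree decomposition must satisfy three properties: every vertex lies in some bag; for every edge, both endpoints lie together in some bag; and for every vertex, the bags containing it form a connected subtree. Here vertex 2 appears in no bag, so the decomposition is invalid.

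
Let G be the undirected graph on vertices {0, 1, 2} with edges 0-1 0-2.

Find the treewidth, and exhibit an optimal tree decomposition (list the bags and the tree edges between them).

Treewidth 1.
One optimal decomposition is:
Bags: B1 = {0, 2}  B2 = {0, 1}
Tree: B1–B2

The largest bag has 2 vertices, giving width 1; this decomposition certifies tw(G) ≤ 1. Any graph with an edge has treewidth ≥ 1, and G has the edge 2–0. Hence tw(G) = 1 exactly.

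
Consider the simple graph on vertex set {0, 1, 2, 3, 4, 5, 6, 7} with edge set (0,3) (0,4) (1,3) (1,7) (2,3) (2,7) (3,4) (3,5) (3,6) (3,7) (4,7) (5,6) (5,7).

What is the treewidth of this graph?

A width-2 tree decomposition is:
Bags: B1 = {3, 5, 7}  B2 = {3, 4, 7}  B3 = {0, 3, 4}  B4 = {3, 5, 6}  B5 = {2, 3, 7}  B6 = {1, 3, 7}
Tree: B1–B2, B2–B3, B1–B4, B2–B5, B5–B6
Each bag holds 3 vertices, so the decomposition has width 2, which upper-bounds the treewidth. Conversely, {0, 3, 4} is a clique of size 3, and the vertices of any clique must share a bag in every tree decomposition; so some bag has ≥ 3 vertices and tw(G) ≥ 2. Therefore the treewidth is 2.

2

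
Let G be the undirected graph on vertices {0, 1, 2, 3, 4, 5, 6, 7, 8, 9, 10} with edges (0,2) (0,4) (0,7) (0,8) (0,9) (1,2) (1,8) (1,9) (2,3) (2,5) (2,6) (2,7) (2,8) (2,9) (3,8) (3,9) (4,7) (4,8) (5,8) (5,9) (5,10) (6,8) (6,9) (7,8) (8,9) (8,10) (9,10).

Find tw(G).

A width-3 tree decomposition is:
Bags: B1 = {0, 2, 7, 8}  B2 = {0, 4, 7, 8}  B3 = {0, 2, 8, 9}  B4 = {2, 3, 8, 9}  B5 = {2, 6, 8, 9}  B6 = {2, 5, 8, 9}  B7 = {1, 2, 8, 9}  B8 = {5, 8, 9, 10}
Tree: B1–B2, B1–B3, B3–B4, B4–B5, B3–B6, B6–B7, B6–B8
Every bag has size at most 4, so the width is 4 − 1 = 3 and tw(G) ≤ 3. Conversely, {0, 2, 8, 9} is a clique of size 4, and the vertices of any clique must share a bag in every tree decomposition; so some bag has ≥ 4 vertices and tw(G) ≥ 3. Combining the bounds, tw(G) = 3.

3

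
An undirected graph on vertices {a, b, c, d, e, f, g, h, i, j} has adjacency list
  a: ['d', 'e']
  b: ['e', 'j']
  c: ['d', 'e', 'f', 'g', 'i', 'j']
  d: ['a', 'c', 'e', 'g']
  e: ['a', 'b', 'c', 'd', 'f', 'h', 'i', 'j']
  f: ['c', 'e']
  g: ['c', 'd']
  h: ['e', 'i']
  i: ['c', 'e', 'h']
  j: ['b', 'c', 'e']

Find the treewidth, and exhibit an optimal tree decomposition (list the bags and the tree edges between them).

Treewidth 2.
One optimal decomposition is:
Bags: B1 = {c, d, e}  B2 = {c, d, g}  B3 = {c, e, i}  B4 = {c, e, f}  B5 = {c, e, j}  B6 = {a, d, e}  B7 = {e, h, i}  B8 = {b, e, j}
Tree: B1–B2, B1–B3, B3–B4, B4–B5, B1–B6, B3–B7, B5–B8

Every bag has size at most 3, so the width is 3 − 1 = 2 and tw(G) ≤ 2. For the lower bound, the 3 vertices {c, d, g} are pairwise adjacent, and any tree decomposition puts a clique entirely inside one bag — forcing width ≥ 2. The upper and lower bounds meet at 2, so that is the treewidth.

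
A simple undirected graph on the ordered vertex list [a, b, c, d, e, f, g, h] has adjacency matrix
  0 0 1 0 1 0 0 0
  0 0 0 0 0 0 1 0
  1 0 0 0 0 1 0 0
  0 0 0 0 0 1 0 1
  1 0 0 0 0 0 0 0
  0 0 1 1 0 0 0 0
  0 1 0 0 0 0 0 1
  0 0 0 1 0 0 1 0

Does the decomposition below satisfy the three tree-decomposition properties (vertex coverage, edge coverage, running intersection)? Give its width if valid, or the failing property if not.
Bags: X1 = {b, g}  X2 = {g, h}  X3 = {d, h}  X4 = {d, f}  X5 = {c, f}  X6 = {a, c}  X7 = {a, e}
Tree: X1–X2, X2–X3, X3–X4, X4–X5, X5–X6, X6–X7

Yes; width 1.

Every vertex of G appears in some bag (union = {a, b, c, d, e, f, g, h}); every edge is covered by a bag; and for each vertex v the set of bags containing v is connected in the bag tree. The decomposition is therefore valid. The largest bag has 2 vertices, so the width is 1.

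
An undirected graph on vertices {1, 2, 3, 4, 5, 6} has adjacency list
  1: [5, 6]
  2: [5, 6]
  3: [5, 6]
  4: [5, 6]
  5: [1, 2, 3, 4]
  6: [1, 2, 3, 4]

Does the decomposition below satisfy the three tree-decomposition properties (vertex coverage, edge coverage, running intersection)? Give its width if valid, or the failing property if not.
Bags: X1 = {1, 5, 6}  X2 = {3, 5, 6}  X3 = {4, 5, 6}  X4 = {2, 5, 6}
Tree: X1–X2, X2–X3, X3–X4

Yes; width 2.

Checking the three conditions: (i) the bags cover all of {1, 2, 3, 4, 5, 6}; (ii) for each edge, some bag contains both endpoints; (iii) the bags containing any fixed vertex form a subtree. All hold, so the decomposition is valid with width 3 − 1 = 2.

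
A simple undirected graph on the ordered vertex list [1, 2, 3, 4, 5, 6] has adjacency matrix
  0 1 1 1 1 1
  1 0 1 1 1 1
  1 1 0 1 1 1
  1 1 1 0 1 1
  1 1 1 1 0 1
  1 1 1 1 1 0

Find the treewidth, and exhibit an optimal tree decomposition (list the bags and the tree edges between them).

A single bag containing all 6 vertices is trivially a valid decomposition of width 5. On the other hand G contains the 6-clique {1, 2, 3, 4, 5, 6}. A clique must lie in a single bag of any decomposition, so no decomposition can have width below 5. The upper and lower bounds meet at 5, so that is the treewidth.

Treewidth 5.
One such decomposition:
Bags: B1 = {1, 2, 3, 4, 5, 6}
Tree: (single bag)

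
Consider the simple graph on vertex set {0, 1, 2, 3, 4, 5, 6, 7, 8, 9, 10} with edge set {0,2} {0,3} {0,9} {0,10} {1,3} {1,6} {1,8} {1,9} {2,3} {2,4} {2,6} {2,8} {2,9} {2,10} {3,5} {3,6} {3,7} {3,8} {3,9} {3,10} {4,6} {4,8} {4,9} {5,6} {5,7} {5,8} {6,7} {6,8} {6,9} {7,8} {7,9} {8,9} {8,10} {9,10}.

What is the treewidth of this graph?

A width-4 tree decomposition is:
Bags: B1 = {2, 3, 6, 8, 9}  B2 = {3, 6, 7, 8, 9}  B3 = {2, 4, 6, 8, 9}  B4 = {1, 3, 6, 8, 9}  B5 = {3, 5, 6, 7, 8}  B6 = {2, 3, 8, 9, 10}  B7 = {0, 2, 3, 9, 10}
Tree: B1–B2, B1–B3, B2–B4, B2–B5, B1–B6, B6–B7
The largest bag has 5 vertices, giving width 4; this decomposition certifies tw(G) ≤ 4. For the lower bound, the 5 vertices {0, 2, 3, 9, 10} are pairwise adjacent, and any tree decomposition puts a clique entirely inside one bag — forcing width ≥ 4. Hence tw(G) = 4 exactly.

4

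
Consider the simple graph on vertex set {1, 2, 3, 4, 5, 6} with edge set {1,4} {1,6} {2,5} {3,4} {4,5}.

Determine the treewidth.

A width-1 tree decomposition is:
Bags: B1 = {1, 4}  B2 = {4, 5}  B3 = {3, 4}  B4 = {2, 5}  B5 = {1, 6}
Tree: B1–B2, B1–B3, B2–B4, B1–B5
Each bag holds 2 vertices, so the decomposition has width 1, which upper-bounds the treewidth. Since G has at least one edge (e.g. 4–1), it is not an edgeless graph, so tw(G) ≥ 1. The upper and lower bounds meet at 1, so that is the treewidth.

1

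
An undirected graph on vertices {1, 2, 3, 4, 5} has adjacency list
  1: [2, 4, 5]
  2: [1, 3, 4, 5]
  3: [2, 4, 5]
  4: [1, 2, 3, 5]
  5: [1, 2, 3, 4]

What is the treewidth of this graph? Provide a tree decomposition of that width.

Treewidth 3.
Bags: B1 = {2, 3, 4, 5}  B2 = {1, 2, 4, 5}
Tree: B1–B2

The largest bag has 4 vertices, giving width 3; this decomposition certifies tw(G) ≤ 3. For the lower bound, the 4 vertices {1, 2, 4, 5} are pairwise adjacent, and any tree decomposition puts a clique entirely inside one bag — forcing width ≥ 3. The upper and lower bounds meet at 3, so that is the treewidth.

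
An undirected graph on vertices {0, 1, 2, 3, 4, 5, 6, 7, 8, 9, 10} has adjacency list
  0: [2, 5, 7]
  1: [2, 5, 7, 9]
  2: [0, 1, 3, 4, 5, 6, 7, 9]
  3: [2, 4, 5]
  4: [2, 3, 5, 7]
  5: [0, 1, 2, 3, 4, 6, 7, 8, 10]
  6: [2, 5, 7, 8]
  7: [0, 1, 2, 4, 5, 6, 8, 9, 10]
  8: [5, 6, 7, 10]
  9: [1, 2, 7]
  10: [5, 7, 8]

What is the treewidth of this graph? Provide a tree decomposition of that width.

Every bag has size at most 4, so the width is 4 − 1 = 3 and tw(G) ≤ 3. On the other hand G contains the 4-clique {1, 2, 7, 9}. A clique must lie in a single bag of any decomposition, so no decomposition can have width below 3. Therefore the treewidth is 3.

Treewidth 3.
One such decomposition:
Bags: B1 = {1, 2, 5, 7}  B2 = {1, 2, 7, 9}  B3 = {0, 2, 5, 7}  B4 = {2, 5, 6, 7}  B5 = {5, 6, 7, 8}  B6 = {2, 4, 5, 7}  B7 = {5, 7, 8, 10}  B8 = {2, 3, 4, 5}
Tree: B1–B2, B1–B3, B3–B4, B4–B5, B4–B6, B5–B7, B6–B8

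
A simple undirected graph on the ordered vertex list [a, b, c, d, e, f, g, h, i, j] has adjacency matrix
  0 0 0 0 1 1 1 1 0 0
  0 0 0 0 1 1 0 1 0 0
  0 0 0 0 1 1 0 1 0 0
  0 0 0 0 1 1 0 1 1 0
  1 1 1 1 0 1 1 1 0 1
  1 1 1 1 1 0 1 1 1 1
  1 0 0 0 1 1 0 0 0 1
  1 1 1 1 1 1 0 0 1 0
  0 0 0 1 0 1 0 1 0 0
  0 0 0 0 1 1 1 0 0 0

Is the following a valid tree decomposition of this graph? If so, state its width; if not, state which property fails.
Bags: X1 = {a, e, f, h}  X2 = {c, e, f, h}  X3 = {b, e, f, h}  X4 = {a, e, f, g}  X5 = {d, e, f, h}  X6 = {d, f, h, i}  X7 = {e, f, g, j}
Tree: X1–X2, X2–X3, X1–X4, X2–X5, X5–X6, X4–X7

Vertex coverage: the bags together contain {a, b, c, d, e, f, g, h, i, j}, the full vertex set. Edge coverage: each edge of G has both endpoints in at least one bag. Running intersection: for every vertex, the bags containing it form a connected subtree. All three properties hold, so this is a valid tree decomposition of width max|bag| − 1 = 3, and hence tw(G) ≤ 3.

Yes; width 3.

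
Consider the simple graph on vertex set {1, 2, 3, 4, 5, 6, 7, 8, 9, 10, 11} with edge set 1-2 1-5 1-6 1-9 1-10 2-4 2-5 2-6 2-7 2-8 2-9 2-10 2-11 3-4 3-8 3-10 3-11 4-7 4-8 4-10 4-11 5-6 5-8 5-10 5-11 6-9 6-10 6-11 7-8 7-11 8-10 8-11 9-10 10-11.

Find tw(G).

4

A width-4 tree decomposition is:
Bags: B1 = {2, 5, 8, 10, 11}  B2 = {2, 4, 8, 10, 11}  B3 = {2, 4, 7, 8, 11}  B4 = {2, 5, 6, 10, 11}  B5 = {1, 2, 5, 6, 10}  B6 = {3, 4, 8, 10, 11}  B7 = {1, 2, 6, 9, 10}
Tree: B1–B2, B2–B3, B1–B4, B4–B5, B2–B6, B5–B7
Every bag has size at most 5, so the width is 5 − 1 = 4 and tw(G) ≤ 4. On the other hand G contains the 5-clique {1, 2, 6, 9, 10}. A clique must lie in a single bag of any decomposition, so no decomposition can have width below 4. The upper and lower bounds meet at 4, so that is the treewidth.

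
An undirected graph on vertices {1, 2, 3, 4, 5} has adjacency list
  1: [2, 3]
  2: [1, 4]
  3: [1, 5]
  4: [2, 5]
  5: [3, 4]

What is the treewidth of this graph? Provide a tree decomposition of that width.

Every bag has size at most 3, so the width is 3 − 1 = 2 and tw(G) ≤ 2. Since 4–2–1–3–5–4 is a cycle in G, G is not acyclic. Forests are exactly the graphs of treewidth ≤ 1, so tw(G) ≥ 2. Hence tw(G) = 2 exactly.

Treewidth 2.
Bags: B1 = {1, 2, 4}  B2 = {1, 3, 4}  B3 = {3, 4, 5}
Tree: B1–B2, B2–B3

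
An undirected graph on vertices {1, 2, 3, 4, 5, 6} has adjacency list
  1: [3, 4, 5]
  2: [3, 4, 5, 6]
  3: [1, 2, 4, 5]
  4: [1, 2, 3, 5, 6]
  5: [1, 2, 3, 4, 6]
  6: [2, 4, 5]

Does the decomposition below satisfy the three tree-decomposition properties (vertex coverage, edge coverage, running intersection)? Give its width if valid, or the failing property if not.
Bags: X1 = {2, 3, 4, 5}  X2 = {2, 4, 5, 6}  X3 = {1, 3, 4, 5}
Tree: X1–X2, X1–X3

Yes; width 3.

Every vertex of G appears in some bag (union = {1, 2, 3, 4, 5, 6}); every edge is covered by a bag; and for each vertex v the set of bags containing v is connected in the bag tree. The decomposition is therefore valid. The largest bag has 4 vertices, so the width is 3.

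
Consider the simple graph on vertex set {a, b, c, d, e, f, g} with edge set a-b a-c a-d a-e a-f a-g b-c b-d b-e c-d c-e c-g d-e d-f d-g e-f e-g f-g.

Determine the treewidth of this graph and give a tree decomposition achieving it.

Every bag has size at most 5, so the width is 5 − 1 = 4 and tw(G) ≤ 4. For the lower bound, the 5 vertices {a, c, d, e, g} are pairwise adjacent, and any tree decomposition puts a clique entirely inside one bag — forcing width ≥ 4. Therefore the treewidth is 4.

Treewidth 4.
Bags: B1 = {a, c, d, e, g}  B2 = {a, b, c, d, e}  B3 = {a, d, e, f, g}
Tree: B1–B2, B1–B3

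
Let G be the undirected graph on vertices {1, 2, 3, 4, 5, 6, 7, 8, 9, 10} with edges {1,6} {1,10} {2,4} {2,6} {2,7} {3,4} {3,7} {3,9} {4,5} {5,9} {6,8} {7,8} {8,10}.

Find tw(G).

A width-2 tree decomposition is:
Bags: B1 = {1, 8, 10}  B2 = {1, 6, 8}  B3 = {6, 7, 8}  B4 = {2, 6, 7}  B5 = {2, 3, 7}  B6 = {2, 3, 4}  B7 = {3, 4, 9}  B8 = {4, 5, 9}
Tree: B1–B2, B2–B3, B3–B4, B4–B5, B5–B6, B6–B7, B7–B8
Each bag holds 3 vertices, so the decomposition has width 2, which upper-bounds the treewidth. For the lower bound, G contains the cycle 10–1–6–8–10, so G is not a forest; only forests have treewidth ≤ 1, hence tw(G) ≥ 2. The upper and lower bounds meet at 2, so that is the treewidth.

2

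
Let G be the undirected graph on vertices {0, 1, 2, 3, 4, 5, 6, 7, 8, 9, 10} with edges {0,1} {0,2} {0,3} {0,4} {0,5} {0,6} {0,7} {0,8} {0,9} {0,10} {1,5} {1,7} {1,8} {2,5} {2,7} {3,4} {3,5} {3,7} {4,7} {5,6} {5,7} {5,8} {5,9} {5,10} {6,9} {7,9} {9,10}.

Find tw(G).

A width-3 tree decomposition is:
Bags: B1 = {0, 5, 6, 9}  B2 = {0, 5, 7, 9}  B3 = {0, 1, 5, 7}  B4 = {0, 5, 9, 10}  B5 = {0, 2, 5, 7}  B6 = {0, 1, 5, 8}  B7 = {0, 3, 5, 7}  B8 = {0, 3, 4, 7}
Tree: B1–B2, B2–B3, B2–B4, B2–B5, B3–B6, B3–B7, B7–B8
Every bag has size at most 4, so the width is 4 − 1 = 3 and tw(G) ≤ 3. Conversely, {0, 3, 4, 7} is a clique of size 4, and the vertices of any clique must share a bag in every tree decomposition; so some bag has ≥ 4 vertices and tw(G) ≥ 3. Combining the bounds, tw(G) = 3.

3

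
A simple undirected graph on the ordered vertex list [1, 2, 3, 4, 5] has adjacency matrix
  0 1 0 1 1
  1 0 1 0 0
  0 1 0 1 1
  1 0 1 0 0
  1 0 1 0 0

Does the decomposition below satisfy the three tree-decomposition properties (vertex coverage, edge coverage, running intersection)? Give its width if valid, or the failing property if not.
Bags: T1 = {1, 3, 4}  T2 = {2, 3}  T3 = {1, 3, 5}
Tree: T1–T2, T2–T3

A tree decomposition must satisfy three properties: every vertex lies in some bag; for every edge, both endpoints lie together in some bag; and for every vertex, the bags containing it form a connected subtree. Here edge (1,2) lies in no bag, so the decomposition is invalid.

No — edge (1,2) lies in no bag.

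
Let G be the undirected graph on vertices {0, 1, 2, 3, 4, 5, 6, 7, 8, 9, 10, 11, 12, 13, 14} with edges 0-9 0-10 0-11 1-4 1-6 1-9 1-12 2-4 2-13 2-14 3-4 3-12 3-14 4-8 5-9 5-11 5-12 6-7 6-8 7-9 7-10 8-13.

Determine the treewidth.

3

A width-3 tree decomposition is:
Bags: B1 = {2, 8, 13, 14}  B2 = {2, 4, 8, 14}  B3 = {3, 4, 8, 14}  B4 = {3, 4, 6, 8}  B5 = {1, 3, 4, 6}  B6 = {1, 3, 6, 12}  B7 = {1, 6, 7, 12}  B8 = {1, 7, 9, 12}  B9 = {5, 7, 9, 12}  B10 = {5, 7, 9, 10}  B11 = {0, 5, 9, 10}  B12 = {0, 5, 10, 11}
Tree: B1–B2, B2–B3, B3–B4, B4–B5, B5–B6, B6–B7, B7–B8, B8–B9, B9–B10, B10–B11, B11–B12
Each bag holds 4 vertices, so the decomposition has width 3, which upper-bounds the treewidth. For the lower bound: the 4 vertex sets {2,13,14}, {8}, {4}, {1,3,6,12} are disjoint, each induces a connected subgraph, and every pair is joined by at least one edge of G. Contracting each set to a single vertex therefore yields K_{4} as a minor, and since treewidth is minor-monotone, tw(G) ≥ tw(K_{4}) = 3. Therefore the treewidth is 3.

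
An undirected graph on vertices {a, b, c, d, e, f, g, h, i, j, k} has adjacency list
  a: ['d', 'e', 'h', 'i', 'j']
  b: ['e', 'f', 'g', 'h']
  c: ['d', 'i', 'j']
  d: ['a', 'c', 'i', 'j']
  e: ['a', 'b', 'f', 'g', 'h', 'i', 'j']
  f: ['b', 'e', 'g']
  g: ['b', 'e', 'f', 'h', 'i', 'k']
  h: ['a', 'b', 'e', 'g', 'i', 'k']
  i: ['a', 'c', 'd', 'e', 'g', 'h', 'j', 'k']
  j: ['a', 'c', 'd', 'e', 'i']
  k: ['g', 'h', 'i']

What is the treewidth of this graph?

3

A width-3 tree decomposition is:
Bags: B1 = {e, g, h, i}  B2 = {a, e, h, i}  B3 = {a, e, i, j}  B4 = {a, d, i, j}  B5 = {c, d, i, j}  B6 = {b, e, g, h}  B7 = {g, h, i, k}  B8 = {b, e, f, g}
Tree: B1–B2, B2–B3, B3–B4, B4–B5, B1–B6, B1–B7, B6–B8
Every bag has size at most 4, so the width is 4 − 1 = 3 and tw(G) ≤ 3. For the lower bound, the 4 vertices {b, e, f, g} are pairwise adjacent, and any tree decomposition puts a clique entirely inside one bag — forcing width ≥ 3. Therefore the treewidth is 3.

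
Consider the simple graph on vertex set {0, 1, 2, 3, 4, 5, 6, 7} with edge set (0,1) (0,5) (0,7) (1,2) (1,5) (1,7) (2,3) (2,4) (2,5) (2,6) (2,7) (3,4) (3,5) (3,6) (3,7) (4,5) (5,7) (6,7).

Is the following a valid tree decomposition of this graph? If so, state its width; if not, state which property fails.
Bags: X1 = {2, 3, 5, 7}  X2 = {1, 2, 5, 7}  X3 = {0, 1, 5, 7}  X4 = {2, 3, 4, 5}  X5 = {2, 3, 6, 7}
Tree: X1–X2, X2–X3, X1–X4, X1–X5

Yes; width 3.

Vertex coverage: the bags together contain {0, 1, 2, 3, 4, 5, 6, 7}, the full vertex set. Edge coverage: each edge of G has both endpoints in at least one bag. Running intersection: for every vertex, the bags containing it form a connected subtree. All three properties hold, so this is a valid tree decomposition of width max|bag| − 1 = 3, and hence tw(G) ≤ 3.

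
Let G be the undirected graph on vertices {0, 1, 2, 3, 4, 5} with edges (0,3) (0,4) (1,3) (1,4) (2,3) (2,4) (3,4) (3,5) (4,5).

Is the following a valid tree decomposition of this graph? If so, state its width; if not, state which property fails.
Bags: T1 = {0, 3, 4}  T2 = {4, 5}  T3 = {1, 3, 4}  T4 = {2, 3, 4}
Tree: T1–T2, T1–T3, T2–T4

No — edge (3,5) lies in no bag.

A tree decomposition must satisfy three properties: every vertex lies in some bag; for every edge, both endpoints lie together in some bag; and for every vertex, the bags containing it form a connected subtree. Here edge (3,5) lies in no bag, so the decomposition is invalid.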